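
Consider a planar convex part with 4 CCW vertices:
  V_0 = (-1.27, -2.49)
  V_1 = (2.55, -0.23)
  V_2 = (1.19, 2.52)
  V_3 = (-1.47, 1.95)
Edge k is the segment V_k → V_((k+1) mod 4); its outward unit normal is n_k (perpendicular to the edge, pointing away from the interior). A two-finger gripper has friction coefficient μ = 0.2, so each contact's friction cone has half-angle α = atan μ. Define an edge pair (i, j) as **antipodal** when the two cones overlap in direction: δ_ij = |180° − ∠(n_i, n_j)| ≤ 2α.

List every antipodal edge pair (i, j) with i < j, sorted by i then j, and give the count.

count = 1; pairs: (0,2)

α = atan 0.2 = 11.31°;  2α = 22.62°
n_0 = (+0.5092, -0.8607)
n_1 = (+0.8964, +0.4433)
n_2 = (-0.2095, +0.9778)
n_3 = (-0.9990, -0.0450)
  (0,1): δ = 94.30°  ·
  (0,2): δ = 18.51°  ✓
  (0,3): δ = 61.97°  ·
  (1,2): δ = 104.22°  ·
  (1,3): δ = 23.74°  ·
  (2,3): δ = 99.52°  ·
antipodal pairs: 1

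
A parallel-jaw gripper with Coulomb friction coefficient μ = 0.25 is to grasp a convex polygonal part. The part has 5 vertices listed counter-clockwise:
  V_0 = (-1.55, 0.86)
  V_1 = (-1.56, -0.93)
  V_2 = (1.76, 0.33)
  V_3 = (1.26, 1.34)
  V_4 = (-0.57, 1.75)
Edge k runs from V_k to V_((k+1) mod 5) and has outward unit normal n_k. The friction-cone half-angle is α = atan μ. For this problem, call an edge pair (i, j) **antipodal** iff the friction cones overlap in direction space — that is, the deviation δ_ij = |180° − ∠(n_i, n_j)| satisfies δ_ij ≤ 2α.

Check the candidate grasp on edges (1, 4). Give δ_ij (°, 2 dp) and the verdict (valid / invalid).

α = atan 0.25 = 14.04°;  2α = 28.07°
edge 1: e_1 = (+3.32, +1.26);  n_1 = (+0.3548, -0.9349)
edge 4: e_4 = (-0.98, -0.89);  n_4 = (-0.6723, +0.7403)
∠(n_1, n_4) = 158.54°
δ = |180° − 158.54°| = 21.46°
21.46° ≤ 2α = 28.07°  →  valid

δ = 21.46°, valid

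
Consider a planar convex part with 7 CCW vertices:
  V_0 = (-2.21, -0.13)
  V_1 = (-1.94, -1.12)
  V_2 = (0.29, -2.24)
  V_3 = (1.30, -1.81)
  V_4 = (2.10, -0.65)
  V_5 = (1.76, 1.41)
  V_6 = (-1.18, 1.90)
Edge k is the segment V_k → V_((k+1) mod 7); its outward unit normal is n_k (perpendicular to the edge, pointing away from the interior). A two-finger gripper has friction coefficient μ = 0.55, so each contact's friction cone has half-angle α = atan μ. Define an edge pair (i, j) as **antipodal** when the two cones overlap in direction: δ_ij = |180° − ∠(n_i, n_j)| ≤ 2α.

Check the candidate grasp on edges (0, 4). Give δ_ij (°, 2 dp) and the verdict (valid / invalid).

δ = 5.88°, valid

α = atan 0.55 = 28.81°;  2α = 57.62°
edge 0: e_0 = (+0.27, -0.99);  n_0 = (-0.9648, -0.2631)
edge 4: e_4 = (-0.34, +2.06);  n_4 = (+0.9867, +0.1628)
∠(n_0, n_4) = 174.12°
δ = |180° − 174.12°| = 5.88°
5.88° ≤ 2α = 57.62°  →  valid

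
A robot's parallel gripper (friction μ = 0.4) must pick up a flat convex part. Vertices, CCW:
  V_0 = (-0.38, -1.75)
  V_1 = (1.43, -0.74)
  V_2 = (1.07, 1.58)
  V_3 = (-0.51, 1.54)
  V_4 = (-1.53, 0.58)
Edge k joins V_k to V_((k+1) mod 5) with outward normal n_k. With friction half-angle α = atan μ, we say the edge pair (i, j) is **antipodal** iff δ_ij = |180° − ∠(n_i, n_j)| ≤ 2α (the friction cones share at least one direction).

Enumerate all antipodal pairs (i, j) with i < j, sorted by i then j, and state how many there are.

count = 3; pairs: (0,2), (0,3), (1,4)

α = atan 0.4 = 21.80°;  2α = 43.60°
n_0 = (+0.4873, -0.8732)
n_1 = (+0.9882, +0.1533)
n_2 = (-0.0253, +0.9997)
n_3 = (-0.6854, +0.7282)
n_4 = (-0.8967, -0.4426)
  (0,1): δ = 110.34°  ·
  (0,2): δ = 27.71°  ✓
  (0,3): δ = 14.10°  ✓
  (0,4): δ = 87.11°  ·
  (1,2): δ = 97.37°  ·
  (1,3): δ = 55.56°  ·
  (1,4): δ = 17.45°  ✓
  (2,3): δ = 138.19°  ·
  (2,4): δ = 65.18°  ·
  (3,4): δ = 107.00°  ·
antipodal pairs: 3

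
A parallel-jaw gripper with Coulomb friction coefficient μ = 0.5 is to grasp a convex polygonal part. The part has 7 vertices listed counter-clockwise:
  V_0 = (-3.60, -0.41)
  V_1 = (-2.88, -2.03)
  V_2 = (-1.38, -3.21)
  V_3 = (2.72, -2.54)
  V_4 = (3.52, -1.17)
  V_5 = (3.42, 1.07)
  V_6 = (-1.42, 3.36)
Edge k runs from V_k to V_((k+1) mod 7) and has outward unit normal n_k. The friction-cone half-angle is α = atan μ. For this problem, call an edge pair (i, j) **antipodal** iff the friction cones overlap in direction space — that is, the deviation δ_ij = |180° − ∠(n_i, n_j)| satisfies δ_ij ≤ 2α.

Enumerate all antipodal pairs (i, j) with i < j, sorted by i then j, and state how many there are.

α = atan 0.5 = 26.57°;  2α = 53.13°
n_0 = (-0.9138, -0.4061)
n_1 = (-0.6183, -0.7860)
n_2 = (+0.1613, -0.9869)
n_3 = (+0.8636, -0.5043)
n_4 = (+0.9990, +0.0446)
n_5 = (+0.4277, +0.9039)
n_6 = (-0.8657, +0.5006)
  (0,1): δ = 152.15°  ·
  (0,2): δ = 104.68°  ·
  (0,3): δ = 54.24°  ·
  (0,4): δ = 21.41°  ✓
  (0,5): δ = 40.72°  ✓
  (0,6): δ = 126.00°  ·
  (1,2): δ = 132.53°  ·
  (1,3): δ = 82.09°  ·
  (1,4): δ = 49.25°  ✓
  (1,5): δ = 12.87°  ✓
  (1,6): δ = 98.15°  ·
  (2,3): δ = 129.56°  ·
  (2,4): δ = 96.72°  ·
  (2,5): δ = 34.60°  ✓
  (2,6): δ = 50.68°  ✓
  (3,4): δ = 147.16°  ·
  (3,5): δ = 85.04°  ·
  (3,6): δ = 0.24°  ✓
  (4,5): δ = 117.88°  ·
  (4,6): δ = 32.59°  ✓
  (5,6): δ = 94.72°  ·
antipodal pairs: 8

count = 8; pairs: (0,4), (0,5), (1,4), (1,5), (2,5), (2,6), (3,6), (4,6)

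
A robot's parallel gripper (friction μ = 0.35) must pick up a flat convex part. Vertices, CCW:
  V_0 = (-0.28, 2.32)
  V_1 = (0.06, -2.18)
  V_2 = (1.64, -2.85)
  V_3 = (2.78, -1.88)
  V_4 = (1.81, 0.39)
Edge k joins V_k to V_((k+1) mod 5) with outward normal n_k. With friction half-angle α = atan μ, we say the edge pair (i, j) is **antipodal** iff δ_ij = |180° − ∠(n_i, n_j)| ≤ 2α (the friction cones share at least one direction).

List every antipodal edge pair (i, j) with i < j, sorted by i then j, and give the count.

α = atan 0.35 = 19.29°;  2α = 38.58°
n_0 = (-0.9972, -0.0753)
n_1 = (-0.3904, -0.9206)
n_2 = (+0.6480, -0.7616)
n_3 = (+0.9196, +0.3929)
n_4 = (+0.6784, +0.7347)
  (0,1): δ = 117.30°  ·
  (0,2): δ = 53.93°  ·
  (0,3): δ = 18.82°  ✓
  (0,4): δ = 42.96°  ·
  (1,2): δ = 116.63°  ·
  (1,3): δ = 43.88°  ·
  (1,4): δ = 19.74°  ✓
  (2,3): δ = 107.26°  ·
  (2,4): δ = 83.11°  ·
  (3,4): δ = 155.86°  ·
antipodal pairs: 2

count = 2; pairs: (0,3), (1,4)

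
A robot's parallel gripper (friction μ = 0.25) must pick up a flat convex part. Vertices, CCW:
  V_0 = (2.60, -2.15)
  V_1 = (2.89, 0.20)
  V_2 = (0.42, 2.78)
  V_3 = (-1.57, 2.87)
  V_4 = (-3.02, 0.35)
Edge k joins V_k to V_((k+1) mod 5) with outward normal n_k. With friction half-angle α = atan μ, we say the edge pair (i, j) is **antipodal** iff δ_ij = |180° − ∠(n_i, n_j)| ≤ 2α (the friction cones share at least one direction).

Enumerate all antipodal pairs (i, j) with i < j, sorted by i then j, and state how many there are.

count = 3; pairs: (0,3), (1,4), (2,4)

α = atan 0.25 = 14.04°;  2α = 28.07°
n_0 = (+0.9925, -0.1225)
n_1 = (+0.7223, +0.6915)
n_2 = (+0.0452, +0.9990)
n_3 = (-0.8668, +0.4987)
n_4 = (-0.4064, -0.9137)
  (0,1): δ = 129.21°  ·
  (0,2): δ = 85.55°  ·
  (0,3): δ = 22.88°  ✓
  (0,4): δ = 73.05°  ·
  (1,2): δ = 136.34°  ·
  (1,3): δ = 73.67°  ·
  (1,4): δ = 22.27°  ✓
  (2,3): δ = 117.33°  ·
  (2,4): δ = 21.39°  ✓
  (3,4): δ = 84.07°  ·
antipodal pairs: 3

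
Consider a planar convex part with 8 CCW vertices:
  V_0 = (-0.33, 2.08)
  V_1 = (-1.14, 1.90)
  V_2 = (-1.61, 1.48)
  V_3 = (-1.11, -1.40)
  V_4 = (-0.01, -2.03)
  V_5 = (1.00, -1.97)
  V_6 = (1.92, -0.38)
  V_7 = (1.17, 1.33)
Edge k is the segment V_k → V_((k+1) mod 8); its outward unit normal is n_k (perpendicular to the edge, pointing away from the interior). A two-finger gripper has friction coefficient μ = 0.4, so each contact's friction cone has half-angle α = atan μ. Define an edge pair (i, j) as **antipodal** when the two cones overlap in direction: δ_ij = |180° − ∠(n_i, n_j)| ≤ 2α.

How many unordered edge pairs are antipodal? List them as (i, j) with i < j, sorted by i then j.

count = 9; pairs: (0,3), (0,4), (1,4), (1,5), (2,5), (2,6), (3,6), (3,7), (4,7)

α = atan 0.4 = 21.80°;  2α = 43.60°
n_0 = (-0.2169, +0.9762)
n_1 = (-0.6663, +0.7457)
n_2 = (-0.9853, -0.1711)
n_3 = (-0.4970, -0.8678)
n_4 = (+0.0593, -0.9982)
n_5 = (+0.8656, -0.5008)
n_6 = (+0.9158, +0.4017)
n_7 = (+0.4472, +0.8944)
  (0,1): δ = 150.74°  ·
  (0,2): δ = 92.68°  ·
  (0,3): δ = 42.33°  ✓
  (0,4): δ = 9.13°  ✓
  (0,5): δ = 47.42°  ·
  (0,6): δ = 101.15°  ·
  (0,7): δ = 140.91°  ·
  (1,2): δ = 121.94°  ·
  (1,3): δ = 71.59°  ·
  (1,4): δ = 38.38°  ✓
  (1,5): δ = 18.16°  ✓
  (1,6): δ = 71.90°  ·
  (1,7): δ = 111.65°  ·
  (2,3): δ = 129.65°  ·
  (2,4): δ = 96.45°  ·
  (2,5): δ = 39.90°  ✓
  (2,6): δ = 13.83°  ✓
  (2,7): δ = 53.59°  ·
  (3,4): δ = 146.80°  ·
  (3,5): δ = 90.25°  ·
  (3,6): δ = 36.52°  ✓
  (3,7): δ = 3.24°  ✓
  (4,5): δ = 123.45°  ·
  (4,6): δ = 69.72°  ·
  (4,7): δ = 29.96°  ✓
  (5,6): δ = 126.26°  ·
  (5,7): δ = 86.51°  ·
  (6,7): δ = 140.25°  ·
antipodal pairs: 9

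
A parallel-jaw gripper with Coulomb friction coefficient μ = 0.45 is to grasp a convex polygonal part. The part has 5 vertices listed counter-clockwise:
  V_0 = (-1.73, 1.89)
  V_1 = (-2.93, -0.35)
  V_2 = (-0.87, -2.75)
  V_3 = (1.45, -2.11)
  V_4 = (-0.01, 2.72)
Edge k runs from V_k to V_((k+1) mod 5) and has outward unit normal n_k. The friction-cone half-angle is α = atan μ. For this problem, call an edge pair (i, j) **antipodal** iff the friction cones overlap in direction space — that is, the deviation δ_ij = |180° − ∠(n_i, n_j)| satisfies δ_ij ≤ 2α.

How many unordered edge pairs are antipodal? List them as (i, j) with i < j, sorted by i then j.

α = atan 0.45 = 24.23°;  2α = 48.46°
n_0 = (-0.8815, +0.4722)
n_1 = (-0.7588, -0.6513)
n_2 = (+0.2659, -0.9640)
n_3 = (+0.9572, +0.2893)
n_4 = (-0.4346, +0.9006)
  (0,1): δ = 111.18°  ·
  (0,2): δ = 46.40°  ✓
  (0,3): δ = 45.00°  ✓
  (0,4): δ = 143.94°  ·
  (1,2): δ = 115.22°  ·
  (1,3): δ = 23.82°  ✓
  (1,4): δ = 75.12°  ·
  (2,3): δ = 88.60°  ·
  (2,4): δ = 10.34°  ✓
  (3,4): δ = 81.06°  ·
antipodal pairs: 4

count = 4; pairs: (0,2), (0,3), (1,3), (2,4)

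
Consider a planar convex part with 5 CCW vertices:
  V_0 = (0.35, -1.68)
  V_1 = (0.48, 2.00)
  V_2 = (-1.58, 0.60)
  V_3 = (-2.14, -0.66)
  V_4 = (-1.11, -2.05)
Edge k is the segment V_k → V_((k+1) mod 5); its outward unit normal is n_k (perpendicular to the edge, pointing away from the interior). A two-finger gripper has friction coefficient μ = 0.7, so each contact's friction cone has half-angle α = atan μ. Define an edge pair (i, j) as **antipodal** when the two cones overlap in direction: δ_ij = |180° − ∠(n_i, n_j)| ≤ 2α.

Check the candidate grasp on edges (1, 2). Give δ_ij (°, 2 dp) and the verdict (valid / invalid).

α = atan 0.7 = 34.99°;  2α = 69.98°
edge 1: e_1 = (-2.06, -1.40);  n_1 = (-0.5621, +0.8271)
edge 2: e_2 = (-0.56, -1.26);  n_2 = (-0.9138, +0.4061)
∠(n_1, n_2) = 31.84°
δ = |180° − 31.84°| = 148.16°
148.16° > 2α = 69.98°  →  invalid

δ = 148.16°, invalid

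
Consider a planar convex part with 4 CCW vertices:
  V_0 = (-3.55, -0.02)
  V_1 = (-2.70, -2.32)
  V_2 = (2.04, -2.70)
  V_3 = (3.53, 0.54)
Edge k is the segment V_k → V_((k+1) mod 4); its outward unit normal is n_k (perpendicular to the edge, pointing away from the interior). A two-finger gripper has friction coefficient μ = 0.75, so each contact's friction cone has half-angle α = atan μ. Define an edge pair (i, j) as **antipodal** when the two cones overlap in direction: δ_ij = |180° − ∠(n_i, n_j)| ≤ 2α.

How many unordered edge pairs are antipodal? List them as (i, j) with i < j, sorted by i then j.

α = atan 0.75 = 36.87°;  2α = 73.74°
n_0 = (-0.9380, -0.3467)
n_1 = (-0.0799, -0.9968)
n_2 = (+0.9085, -0.4178)
n_3 = (-0.0788, +0.9969)
  (0,1): δ = 114.87°  ·
  (0,2): δ = 44.98°  ✓
  (0,3): δ = 74.24°  ·
  (1,2): δ = 110.11°  ·
  (1,3): δ = 9.11°  ✓
  (2,3): δ = 60.78°  ✓
antipodal pairs: 3

count = 3; pairs: (0,2), (1,3), (2,3)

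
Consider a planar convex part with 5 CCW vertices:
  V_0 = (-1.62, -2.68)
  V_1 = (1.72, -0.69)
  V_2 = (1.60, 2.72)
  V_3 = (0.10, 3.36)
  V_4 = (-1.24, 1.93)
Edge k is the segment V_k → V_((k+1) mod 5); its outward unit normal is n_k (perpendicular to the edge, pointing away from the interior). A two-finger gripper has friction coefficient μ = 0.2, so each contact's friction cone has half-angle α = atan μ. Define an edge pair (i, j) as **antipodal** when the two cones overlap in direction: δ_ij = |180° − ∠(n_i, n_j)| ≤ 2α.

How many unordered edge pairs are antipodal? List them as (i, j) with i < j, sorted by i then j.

α = atan 0.2 = 11.31°;  2α = 22.62°
n_0 = (+0.5118, -0.8591)
n_1 = (+0.9994, +0.0352)
n_2 = (+0.3924, +0.9198)
n_3 = (-0.7297, +0.6838)
n_4 = (-0.9966, +0.0822)
  (0,1): δ = 118.77°  ·
  (0,2): δ = 53.89°  ·
  (0,3): δ = 16.07°  ✓
  (0,4): δ = 54.50°  ·
  (1,2): δ = 115.12°  ·
  (1,3): δ = 45.15°  ·
  (1,4): δ = 6.73°  ✓
  (2,3): δ = 110.03°  ·
  (2,4): δ = 71.61°  ·
  (3,4): δ = 141.57°  ·
antipodal pairs: 2

count = 2; pairs: (0,3), (1,4)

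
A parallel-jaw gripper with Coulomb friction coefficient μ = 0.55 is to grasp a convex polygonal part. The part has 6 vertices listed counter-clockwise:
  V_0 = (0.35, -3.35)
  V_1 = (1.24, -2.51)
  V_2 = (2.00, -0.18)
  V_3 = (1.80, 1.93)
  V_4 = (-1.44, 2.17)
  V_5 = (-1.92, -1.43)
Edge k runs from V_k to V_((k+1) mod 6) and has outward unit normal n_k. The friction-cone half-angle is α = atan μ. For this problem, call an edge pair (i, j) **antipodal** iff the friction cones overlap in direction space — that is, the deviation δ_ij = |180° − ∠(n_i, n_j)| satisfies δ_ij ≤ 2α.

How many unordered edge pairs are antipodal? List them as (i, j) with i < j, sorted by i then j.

count = 6; pairs: (0,3), (0,4), (1,4), (2,4), (2,5), (3,5)

α = atan 0.55 = 28.81°;  2α = 57.62°
n_0 = (+0.6864, -0.7272)
n_1 = (+0.9507, -0.3101)
n_2 = (+0.9955, +0.0944)
n_3 = (+0.0739, +0.9973)
n_4 = (-0.9912, +0.1322)
n_5 = (-0.6458, -0.7635)
  (0,1): δ = 151.41°  ·
  (0,2): δ = 127.93°  ·
  (0,3): δ = 47.58°  ✓
  (0,4): δ = 39.06°  ✓
  (0,5): δ = 96.43°  ·
  (1,2): δ = 156.52°  ·
  (1,3): δ = 76.17°  ·
  (1,4): δ = 10.47°  ✓
  (1,5): δ = 67.84°  ·
  (2,3): δ = 99.65°  ·
  (2,4): δ = 13.01°  ✓
  (2,5): δ = 44.36°  ✓
  (3,4): δ = 93.36°  ·
  (3,5): δ = 35.99°  ✓
  (4,5): δ = 122.63°  ·
antipodal pairs: 6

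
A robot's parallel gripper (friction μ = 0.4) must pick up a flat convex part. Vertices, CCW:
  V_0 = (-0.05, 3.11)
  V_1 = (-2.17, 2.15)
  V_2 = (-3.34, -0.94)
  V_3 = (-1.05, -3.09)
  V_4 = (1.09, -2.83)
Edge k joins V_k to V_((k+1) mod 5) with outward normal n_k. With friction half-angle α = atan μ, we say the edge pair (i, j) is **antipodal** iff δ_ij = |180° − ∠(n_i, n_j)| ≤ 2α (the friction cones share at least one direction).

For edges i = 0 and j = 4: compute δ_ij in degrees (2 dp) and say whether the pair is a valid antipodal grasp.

α = atan 0.4 = 21.80°;  2α = 43.60°
edge 0: e_0 = (-2.12, -0.96);  n_0 = (-0.4125, +0.9110)
edge 4: e_4 = (-1.14, +5.94);  n_4 = (+0.9821, +0.1885)
∠(n_0, n_4) = 103.50°
δ = |180° − 103.50°| = 76.50°
76.50° > 2α = 43.60°  →  invalid

δ = 76.50°, invalid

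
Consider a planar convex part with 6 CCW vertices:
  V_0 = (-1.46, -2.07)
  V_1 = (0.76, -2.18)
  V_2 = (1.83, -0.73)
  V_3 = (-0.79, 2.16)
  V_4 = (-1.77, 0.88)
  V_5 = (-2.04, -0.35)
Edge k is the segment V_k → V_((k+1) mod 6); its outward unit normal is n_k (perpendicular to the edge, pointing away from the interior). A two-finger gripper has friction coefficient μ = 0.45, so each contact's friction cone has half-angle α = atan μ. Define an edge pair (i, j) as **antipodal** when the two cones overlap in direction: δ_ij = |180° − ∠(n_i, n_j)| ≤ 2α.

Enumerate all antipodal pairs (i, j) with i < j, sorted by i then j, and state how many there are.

count = 4; pairs: (0,2), (1,3), (1,4), (2,5)

α = atan 0.45 = 24.23°;  2α = 48.46°
n_0 = (-0.0495, -0.9988)
n_1 = (+0.8046, -0.5938)
n_2 = (+0.7409, +0.6717)
n_3 = (-0.7940, +0.6079)
n_4 = (-0.9767, +0.2144)
n_5 = (-0.9476, -0.3195)
  (0,1): δ = 123.59°  ·
  (0,2): δ = 44.97°  ✓
  (0,3): δ = 55.40°  ·
  (0,4): δ = 80.46°  ·
  (0,5): δ = 111.47°  ·
  (1,2): δ = 101.38°  ·
  (1,3): δ = 1.01°  ✓
  (1,4): δ = 24.04°  ✓
  (1,5): δ = 55.06°  ·
  (2,3): δ = 79.63°  ·
  (2,4): δ = 54.58°  ·
  (2,5): δ = 23.56°  ✓
  (3,4): δ = 154.94°  ·
  (3,5): δ = 123.93°  ·
  (4,5): δ = 148.98°  ·
antipodal pairs: 4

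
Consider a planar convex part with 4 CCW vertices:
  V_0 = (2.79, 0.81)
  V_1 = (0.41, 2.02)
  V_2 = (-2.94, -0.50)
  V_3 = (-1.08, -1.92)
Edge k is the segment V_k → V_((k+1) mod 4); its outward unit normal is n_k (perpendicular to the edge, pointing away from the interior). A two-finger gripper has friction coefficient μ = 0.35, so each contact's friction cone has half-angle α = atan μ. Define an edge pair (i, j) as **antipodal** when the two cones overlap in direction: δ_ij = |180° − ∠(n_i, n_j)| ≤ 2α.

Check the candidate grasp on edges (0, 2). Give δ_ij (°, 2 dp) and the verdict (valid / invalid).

δ = 10.41°, valid

α = atan 0.35 = 19.29°;  2α = 38.58°
edge 0: e_0 = (-2.38, +1.21);  n_0 = (+0.4532, +0.8914)
edge 2: e_2 = (+1.86, -1.42);  n_2 = (-0.6068, -0.7948)
∠(n_0, n_2) = 169.59°
δ = |180° − 169.59°| = 10.41°
10.41° ≤ 2α = 38.58°  →  valid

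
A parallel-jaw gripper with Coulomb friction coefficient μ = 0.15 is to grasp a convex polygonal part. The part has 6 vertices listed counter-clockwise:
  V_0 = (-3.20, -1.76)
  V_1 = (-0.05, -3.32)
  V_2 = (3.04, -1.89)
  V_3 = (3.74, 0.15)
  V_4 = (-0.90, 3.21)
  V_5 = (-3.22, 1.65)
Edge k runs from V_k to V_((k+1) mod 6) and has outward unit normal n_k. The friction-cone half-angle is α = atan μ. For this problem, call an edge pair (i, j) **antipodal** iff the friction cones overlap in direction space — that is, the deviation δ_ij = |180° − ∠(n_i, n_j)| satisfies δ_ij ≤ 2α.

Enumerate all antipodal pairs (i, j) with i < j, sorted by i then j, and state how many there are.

α = atan 0.15 = 8.53°;  2α = 17.06°
n_0 = (-0.4438, -0.8961)
n_1 = (+0.4200, -0.9075)
n_2 = (+0.9459, -0.3246)
n_3 = (+0.5505, +0.8348)
n_4 = (-0.5580, +0.8298)
n_5 = (-1.0000, -0.0059)
  (0,1): δ = 128.82°  ·
  (0,2): δ = 82.59°  ·
  (0,3): δ = 7.06°  ✓
  (0,4): δ = 60.26°  ·
  (0,5): δ = 116.68°  ·
  (1,2): δ = 133.77°  ·
  (1,3): δ = 58.24°  ·
  (1,4): δ = 9.08°  ✓
  (1,5): δ = 65.50°  ·
  (2,3): δ = 104.47°  ·
  (2,4): δ = 37.14°  ·
  (2,5): δ = 19.28°  ·
  (3,4): δ = 112.68°  ·
  (3,5): δ = 56.26°  ·
  (4,5): δ = 123.58°  ·
antipodal pairs: 2

count = 2; pairs: (0,3), (1,4)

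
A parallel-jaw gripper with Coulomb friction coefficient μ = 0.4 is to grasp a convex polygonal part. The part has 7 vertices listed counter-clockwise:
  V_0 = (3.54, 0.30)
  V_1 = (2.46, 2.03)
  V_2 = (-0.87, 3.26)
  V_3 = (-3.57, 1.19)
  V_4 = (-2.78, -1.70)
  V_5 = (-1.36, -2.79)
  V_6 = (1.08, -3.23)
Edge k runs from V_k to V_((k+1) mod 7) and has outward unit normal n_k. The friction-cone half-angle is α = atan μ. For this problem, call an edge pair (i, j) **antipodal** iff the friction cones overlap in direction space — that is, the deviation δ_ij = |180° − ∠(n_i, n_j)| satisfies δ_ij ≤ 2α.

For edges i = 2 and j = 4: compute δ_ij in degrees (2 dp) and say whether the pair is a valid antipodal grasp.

δ = 74.99°, invalid

α = atan 0.4 = 21.80°;  2α = 43.60°
edge 2: e_2 = (-2.70, -2.07);  n_2 = (-0.6084, +0.7936)
edge 4: e_4 = (+1.42, -1.09);  n_4 = (-0.6089, -0.7932)
∠(n_2, n_4) = 105.01°
δ = |180° − 105.01°| = 74.99°
74.99° > 2α = 43.60°  →  invalid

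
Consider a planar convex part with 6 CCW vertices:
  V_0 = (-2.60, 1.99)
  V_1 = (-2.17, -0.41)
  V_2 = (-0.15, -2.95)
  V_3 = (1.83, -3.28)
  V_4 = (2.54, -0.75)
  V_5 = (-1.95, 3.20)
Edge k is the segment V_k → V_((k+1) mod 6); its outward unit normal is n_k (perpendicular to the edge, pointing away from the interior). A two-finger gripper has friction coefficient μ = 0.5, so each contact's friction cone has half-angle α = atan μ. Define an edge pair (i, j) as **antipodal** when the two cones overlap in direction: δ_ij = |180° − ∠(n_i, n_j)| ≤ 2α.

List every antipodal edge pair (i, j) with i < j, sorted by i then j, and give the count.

α = atan 0.5 = 26.57°;  2α = 53.13°
n_0 = (-0.9843, -0.1764)
n_1 = (-0.7827, -0.6224)
n_2 = (-0.1644, -0.9864)
n_3 = (+0.9628, -0.2702)
n_4 = (+0.6605, +0.7508)
n_5 = (-0.8809, +0.4732)
  (0,1): δ = 151.66°  ·
  (0,2): δ = 109.62°  ·
  (0,3): δ = 25.83°  ✓
  (0,4): δ = 38.50°  ✓
  (0,5): δ = 141.60°  ·
  (1,2): δ = 137.96°  ·
  (1,3): δ = 54.17°  ·
  (1,4): δ = 10.17°  ✓
  (1,5): δ = 113.26°  ·
  (2,3): δ = 96.21°  ·
  (2,4): δ = 31.88°  ✓
  (2,5): δ = 71.22°  ·
  (3,4): δ = 115.66°  ·
  (3,5): δ = 12.57°  ✓
  (4,5): δ = 76.91°  ·
antipodal pairs: 5

count = 5; pairs: (0,3), (0,4), (1,4), (2,4), (3,5)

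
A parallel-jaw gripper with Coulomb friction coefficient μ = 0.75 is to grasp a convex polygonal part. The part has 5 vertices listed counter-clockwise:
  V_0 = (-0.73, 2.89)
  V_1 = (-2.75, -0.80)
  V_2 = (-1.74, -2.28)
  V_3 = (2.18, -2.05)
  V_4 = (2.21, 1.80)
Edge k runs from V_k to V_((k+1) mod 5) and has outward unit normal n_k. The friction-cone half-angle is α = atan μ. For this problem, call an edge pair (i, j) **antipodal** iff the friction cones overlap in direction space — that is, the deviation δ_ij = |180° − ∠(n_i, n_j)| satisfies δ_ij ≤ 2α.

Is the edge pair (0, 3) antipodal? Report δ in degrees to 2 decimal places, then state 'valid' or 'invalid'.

δ = 28.25°, valid

α = atan 0.75 = 36.87°;  2α = 73.74°
edge 0: e_0 = (-2.02, -3.69);  n_0 = (-0.8772, +0.4802)
edge 3: e_3 = (+0.03, +3.85);  n_3 = (+1.0000, -0.0078)
∠(n_0, n_3) = 151.75°
δ = |180° − 151.75°| = 28.25°
28.25° ≤ 2α = 73.74°  →  valid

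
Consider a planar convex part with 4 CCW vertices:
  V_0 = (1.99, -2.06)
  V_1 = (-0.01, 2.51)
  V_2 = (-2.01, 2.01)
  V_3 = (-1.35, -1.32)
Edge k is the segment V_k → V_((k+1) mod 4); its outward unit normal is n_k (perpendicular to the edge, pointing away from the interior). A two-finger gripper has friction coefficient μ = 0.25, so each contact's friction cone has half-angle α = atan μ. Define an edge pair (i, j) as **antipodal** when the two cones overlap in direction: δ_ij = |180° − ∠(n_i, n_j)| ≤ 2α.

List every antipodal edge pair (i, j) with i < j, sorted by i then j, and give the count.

α = atan 0.25 = 14.04°;  2α = 28.07°
n_0 = (+0.9161, +0.4009)
n_1 = (-0.2425, +0.9701)
n_2 = (-0.9809, -0.1944)
n_3 = (-0.2163, -0.9763)
  (0,1): δ = 99.60°  ·
  (0,2): δ = 12.43°  ✓
  (0,3): δ = 53.87°  ·
  (1,2): δ = 92.83°  ·
  (1,3): δ = 26.53°  ✓
  (2,3): δ = 113.70°  ·
antipodal pairs: 2

count = 2; pairs: (0,2), (1,3)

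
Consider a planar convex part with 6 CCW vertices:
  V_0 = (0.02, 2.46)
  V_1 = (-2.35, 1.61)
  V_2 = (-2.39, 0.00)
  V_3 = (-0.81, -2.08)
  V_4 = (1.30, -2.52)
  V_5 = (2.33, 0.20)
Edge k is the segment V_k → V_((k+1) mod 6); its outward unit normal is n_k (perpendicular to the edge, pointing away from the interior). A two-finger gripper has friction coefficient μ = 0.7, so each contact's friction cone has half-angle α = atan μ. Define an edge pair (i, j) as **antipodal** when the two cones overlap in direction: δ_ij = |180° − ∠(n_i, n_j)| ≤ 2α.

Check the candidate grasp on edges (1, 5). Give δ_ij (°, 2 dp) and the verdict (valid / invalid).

δ = 47.05°, valid

α = atan 0.7 = 34.99°;  2α = 69.98°
edge 1: e_1 = (-0.04, -1.61);  n_1 = (-0.9997, +0.0248)
edge 5: e_5 = (-2.31, +2.26);  n_5 = (+0.6993, +0.7148)
∠(n_1, n_5) = 132.95°
δ = |180° − 132.95°| = 47.05°
47.05° ≤ 2α = 69.98°  →  valid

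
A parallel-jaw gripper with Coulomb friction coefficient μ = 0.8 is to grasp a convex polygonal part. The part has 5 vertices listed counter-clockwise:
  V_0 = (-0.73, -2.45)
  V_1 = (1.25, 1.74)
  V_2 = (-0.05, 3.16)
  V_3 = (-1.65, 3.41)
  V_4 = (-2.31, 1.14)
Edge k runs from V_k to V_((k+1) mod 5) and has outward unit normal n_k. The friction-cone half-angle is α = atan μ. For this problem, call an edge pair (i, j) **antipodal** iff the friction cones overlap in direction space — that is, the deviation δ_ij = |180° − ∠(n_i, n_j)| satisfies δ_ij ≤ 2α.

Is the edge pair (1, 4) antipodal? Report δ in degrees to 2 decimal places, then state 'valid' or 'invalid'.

δ = 18.72°, valid

α = atan 0.8 = 38.66°;  2α = 77.32°
edge 1: e_1 = (-1.30, +1.42);  n_1 = (+0.7376, +0.6753)
edge 4: e_4 = (+1.58, -3.59);  n_4 = (-0.9153, -0.4028)
∠(n_1, n_4) = 161.28°
δ = |180° − 161.28°| = 18.72°
18.72° ≤ 2α = 77.32°  →  valid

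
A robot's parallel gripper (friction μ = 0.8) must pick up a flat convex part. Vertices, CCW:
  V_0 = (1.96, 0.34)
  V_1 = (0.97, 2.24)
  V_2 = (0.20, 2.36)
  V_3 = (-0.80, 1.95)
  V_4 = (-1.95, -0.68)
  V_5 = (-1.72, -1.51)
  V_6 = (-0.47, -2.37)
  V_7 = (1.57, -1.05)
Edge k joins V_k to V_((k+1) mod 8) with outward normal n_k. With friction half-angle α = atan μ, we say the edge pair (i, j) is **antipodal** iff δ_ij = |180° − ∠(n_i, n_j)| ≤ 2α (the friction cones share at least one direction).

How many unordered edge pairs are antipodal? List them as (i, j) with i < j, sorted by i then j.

count = 14; pairs: (0,3), (0,4), (0,5), (1,4), (1,5), (1,6), (2,5), (2,6), (2,7), (3,6), (3,7), (4,6), (4,7), (5,7)

α = atan 0.8 = 38.66°;  2α = 77.32°
n_0 = (+0.8868, +0.4621)
n_1 = (+0.1540, +0.9881)
n_2 = (-0.3794, +0.9253)
n_3 = (-0.9162, +0.4006)
n_4 = (-0.9637, -0.2670)
n_5 = (-0.5668, -0.8238)
n_6 = (+0.5433, -0.8396)
n_7 = (+0.9628, -0.2701)
  (0,1): δ = 126.38°  ·
  (0,2): δ = 95.23°  ·
  (0,3): δ = 51.14°  ✓
  (0,4): δ = 12.03°  ✓
  (0,5): δ = 27.95°  ✓
  (0,6): δ = 95.38°  ·
  (0,7): δ = 136.81°  ·
  (1,2): δ = 148.85°  ·
  (1,3): δ = 104.76°  ·
  (1,4): δ = 65.65°  ✓
  (1,5): δ = 25.67°  ✓
  (1,6): δ = 41.76°  ✓
  (1,7): δ = 83.19°  ·
  (2,3): δ = 135.91°  ·
  (2,4): δ = 96.81°  ·
  (2,5): δ = 56.82°  ✓
  (2,6): δ = 10.61°  ✓
  (2,7): δ = 52.03°  ✓
  (3,4): δ = 140.89°  ·
  (3,5): δ = 100.91°  ·
  (3,6): δ = 33.48°  ✓
  (3,7): δ = 7.95°  ✓
  (4,5): δ = 140.02°  ·
  (4,6): δ = 72.58°  ✓
  (4,7): δ = 31.16°  ✓
  (5,6): δ = 112.57°  ·
  (5,7): δ = 71.14°  ✓
  (6,7): δ = 138.58°  ·
antipodal pairs: 14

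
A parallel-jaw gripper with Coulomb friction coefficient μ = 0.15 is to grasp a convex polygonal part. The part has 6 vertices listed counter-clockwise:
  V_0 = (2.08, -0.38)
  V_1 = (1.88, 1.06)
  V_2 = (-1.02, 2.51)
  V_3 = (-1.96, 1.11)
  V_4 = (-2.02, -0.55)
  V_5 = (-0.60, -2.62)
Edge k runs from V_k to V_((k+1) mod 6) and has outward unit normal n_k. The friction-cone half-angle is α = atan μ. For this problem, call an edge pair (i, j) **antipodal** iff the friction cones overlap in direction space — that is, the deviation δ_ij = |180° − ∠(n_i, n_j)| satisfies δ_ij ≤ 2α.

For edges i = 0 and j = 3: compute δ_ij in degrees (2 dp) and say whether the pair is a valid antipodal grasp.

δ = 9.98°, valid

α = atan 0.15 = 8.53°;  2α = 17.06°
edge 0: e_0 = (-0.20, +1.44);  n_0 = (+0.9905, +0.1376)
edge 3: e_3 = (-0.06, -1.66);  n_3 = (-0.9993, +0.0361)
∠(n_0, n_3) = 170.02°
δ = |180° − 170.02°| = 9.98°
9.98° ≤ 2α = 17.06°  →  valid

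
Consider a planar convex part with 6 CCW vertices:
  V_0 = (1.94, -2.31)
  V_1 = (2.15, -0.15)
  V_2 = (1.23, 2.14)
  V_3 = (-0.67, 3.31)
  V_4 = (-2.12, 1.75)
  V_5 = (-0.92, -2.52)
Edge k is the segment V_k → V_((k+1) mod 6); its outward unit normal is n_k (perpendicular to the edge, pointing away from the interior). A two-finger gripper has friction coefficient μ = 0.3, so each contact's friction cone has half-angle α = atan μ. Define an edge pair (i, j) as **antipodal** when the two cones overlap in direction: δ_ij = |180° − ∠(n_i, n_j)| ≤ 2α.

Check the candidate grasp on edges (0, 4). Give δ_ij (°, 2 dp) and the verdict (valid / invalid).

δ = 21.25°, valid

α = atan 0.3 = 16.70°;  2α = 33.40°
edge 0: e_0 = (+0.21, +2.16);  n_0 = (+0.9953, -0.0968)
edge 4: e_4 = (+1.20, -4.27);  n_4 = (-0.9627, -0.2705)
∠(n_0, n_4) = 158.75°
δ = |180° − 158.75°| = 21.25°
21.25° ≤ 2α = 33.40°  →  valid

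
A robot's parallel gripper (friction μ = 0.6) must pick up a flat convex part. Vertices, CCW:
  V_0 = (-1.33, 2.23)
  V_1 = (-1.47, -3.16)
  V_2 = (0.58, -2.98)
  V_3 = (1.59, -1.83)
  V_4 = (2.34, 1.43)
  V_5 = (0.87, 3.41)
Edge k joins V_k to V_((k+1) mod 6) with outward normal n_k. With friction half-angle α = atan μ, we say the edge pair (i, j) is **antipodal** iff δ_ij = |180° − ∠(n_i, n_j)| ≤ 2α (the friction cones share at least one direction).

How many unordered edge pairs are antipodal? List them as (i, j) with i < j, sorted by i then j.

count = 7; pairs: (0,2), (0,3), (0,4), (1,4), (1,5), (2,5), (3,5)

α = atan 0.6 = 30.96°;  2α = 61.93°
n_0 = (-0.9997, +0.0260)
n_1 = (+0.0875, -0.9962)
n_2 = (+0.7514, -0.6599)
n_3 = (+0.9745, -0.2242)
n_4 = (+0.8029, +0.5961)
n_5 = (-0.4727, +0.8812)
  (0,1): δ = 83.49°  ·
  (0,2): δ = 39.80°  ✓
  (0,3): δ = 11.47°  ✓
  (0,4): δ = 38.08°  ✓
  (0,5): δ = 119.70°  ·
  (1,2): δ = 136.31°  ·
  (1,3): δ = 107.97°  ·
  (1,4): δ = 58.43°  ✓
  (1,5): δ = 23.19°  ✓
  (2,3): δ = 151.66°  ·
  (2,4): δ = 102.12°  ·
  (2,5): δ = 20.50°  ✓
  (3,4): δ = 130.45°  ·
  (3,5): δ = 48.84°  ✓
  (4,5): δ = 98.38°  ·
antipodal pairs: 7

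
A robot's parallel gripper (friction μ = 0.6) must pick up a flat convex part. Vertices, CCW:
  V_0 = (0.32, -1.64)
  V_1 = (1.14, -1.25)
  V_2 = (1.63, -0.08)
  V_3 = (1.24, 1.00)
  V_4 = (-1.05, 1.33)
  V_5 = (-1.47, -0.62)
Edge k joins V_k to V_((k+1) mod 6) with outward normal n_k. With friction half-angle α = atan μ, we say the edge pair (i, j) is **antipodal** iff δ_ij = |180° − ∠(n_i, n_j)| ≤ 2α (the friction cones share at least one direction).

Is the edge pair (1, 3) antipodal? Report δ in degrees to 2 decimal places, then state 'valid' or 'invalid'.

α = atan 0.6 = 30.96°;  2α = 61.93°
edge 1: e_1 = (+0.49, +1.17);  n_1 = (+0.9224, -0.3863)
edge 3: e_3 = (-2.29, +0.33);  n_3 = (+0.1426, +0.9898)
∠(n_1, n_3) = 104.52°
δ = |180° − 104.52°| = 75.48°
75.48° > 2α = 61.93°  →  invalid

δ = 75.48°, invalid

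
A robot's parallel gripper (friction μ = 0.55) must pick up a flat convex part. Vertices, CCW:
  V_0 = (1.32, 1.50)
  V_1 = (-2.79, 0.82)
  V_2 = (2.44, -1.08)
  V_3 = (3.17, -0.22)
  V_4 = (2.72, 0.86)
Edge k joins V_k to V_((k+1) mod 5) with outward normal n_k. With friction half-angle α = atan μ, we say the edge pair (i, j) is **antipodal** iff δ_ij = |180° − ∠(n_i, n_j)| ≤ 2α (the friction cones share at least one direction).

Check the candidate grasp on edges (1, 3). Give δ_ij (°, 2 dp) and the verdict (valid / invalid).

α = atan 0.55 = 28.81°;  2α = 57.62°
edge 1: e_1 = (+5.23, -1.90);  n_1 = (-0.3415, -0.9399)
edge 3: e_3 = (-0.45, +1.08);  n_3 = (+0.9231, +0.3846)
∠(n_1, n_3) = 132.59°
δ = |180° − 132.59°| = 47.41°
47.41° ≤ 2α = 57.62°  →  valid

δ = 47.41°, valid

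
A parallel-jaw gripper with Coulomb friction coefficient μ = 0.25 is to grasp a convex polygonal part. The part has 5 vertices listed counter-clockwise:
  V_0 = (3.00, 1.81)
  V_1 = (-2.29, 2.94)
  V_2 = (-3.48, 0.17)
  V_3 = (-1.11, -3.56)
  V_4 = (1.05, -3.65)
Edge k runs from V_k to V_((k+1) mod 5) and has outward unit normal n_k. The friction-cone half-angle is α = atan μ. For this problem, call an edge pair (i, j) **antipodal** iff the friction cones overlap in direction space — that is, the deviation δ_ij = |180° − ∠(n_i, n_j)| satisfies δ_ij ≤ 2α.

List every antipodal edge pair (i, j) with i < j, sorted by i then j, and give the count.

α = atan 0.25 = 14.04°;  2α = 28.07°
n_0 = (+0.2089, +0.9779)
n_1 = (-0.9188, +0.3947)
n_2 = (-0.8440, -0.5363)
n_3 = (-0.0416, -0.9991)
n_4 = (+0.9417, -0.3363)
  (0,1): δ = 101.19°  ·
  (0,2): δ = 45.51°  ·
  (0,3): δ = 9.67°  ✓
  (0,4): δ = 82.40°  ·
  (1,2): δ = 124.32°  ·
  (1,3): δ = 69.14°  ·
  (1,4): δ = 3.59°  ✓
  (2,3): δ = 124.82°  ·
  (2,4): δ = 52.09°  ·
  (3,4): δ = 107.27°  ·
antipodal pairs: 2

count = 2; pairs: (0,3), (1,4)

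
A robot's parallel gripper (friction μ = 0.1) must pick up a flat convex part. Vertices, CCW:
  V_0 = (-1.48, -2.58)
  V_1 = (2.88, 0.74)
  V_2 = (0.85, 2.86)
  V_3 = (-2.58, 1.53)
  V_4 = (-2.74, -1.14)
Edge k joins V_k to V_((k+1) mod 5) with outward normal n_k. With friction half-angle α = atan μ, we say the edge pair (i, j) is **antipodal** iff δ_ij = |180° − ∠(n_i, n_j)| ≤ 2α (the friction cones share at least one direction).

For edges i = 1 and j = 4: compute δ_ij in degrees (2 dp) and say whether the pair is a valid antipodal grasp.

α = atan 0.1 = 5.71°;  2α = 11.42°
edge 1: e_1 = (-2.03, +2.12);  n_1 = (+0.7223, +0.6916)
edge 4: e_4 = (+1.26, -1.44);  n_4 = (-0.7526, -0.6585)
∠(n_1, n_4) = 177.43°
δ = |180° − 177.43°| = 2.57°
2.57° ≤ 2α = 11.42°  →  valid

δ = 2.57°, valid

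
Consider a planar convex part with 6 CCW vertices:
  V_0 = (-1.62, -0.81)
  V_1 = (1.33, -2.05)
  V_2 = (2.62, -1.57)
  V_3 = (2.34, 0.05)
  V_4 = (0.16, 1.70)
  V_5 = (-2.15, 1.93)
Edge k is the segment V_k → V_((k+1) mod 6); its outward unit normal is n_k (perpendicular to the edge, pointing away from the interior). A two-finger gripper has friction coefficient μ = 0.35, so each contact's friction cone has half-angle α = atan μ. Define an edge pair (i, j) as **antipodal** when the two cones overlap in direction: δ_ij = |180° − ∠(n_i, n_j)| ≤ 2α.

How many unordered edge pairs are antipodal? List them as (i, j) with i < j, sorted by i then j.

count = 4; pairs: (0,3), (0,4), (1,4), (2,5)

α = atan 0.35 = 19.29°;  2α = 38.58°
n_0 = (-0.3875, -0.9219)
n_1 = (+0.3487, -0.9372)
n_2 = (+0.9854, +0.1703)
n_3 = (+0.6035, +0.7974)
n_4 = (+0.0991, +0.9951)
n_5 = (-0.9818, -0.1899)
  (0,1): δ = 136.79°  ·
  (0,2): δ = 57.39°  ·
  (0,3): δ = 14.32°  ✓
  (0,4): δ = 17.11°  ✓
  (0,5): δ = 123.75°  ·
  (1,2): δ = 100.60°  ·
  (1,3): δ = 57.53°  ·
  (1,4): δ = 26.10°  ✓
  (1,5): δ = 80.54°  ·
  (2,3): δ = 136.93°  ·
  (2,4): δ = 105.49°  ·
  (2,5): δ = 1.14°  ✓
  (3,4): δ = 148.56°  ·
  (3,5): δ = 41.93°  ·
  (4,5): δ = 73.37°  ·
antipodal pairs: 4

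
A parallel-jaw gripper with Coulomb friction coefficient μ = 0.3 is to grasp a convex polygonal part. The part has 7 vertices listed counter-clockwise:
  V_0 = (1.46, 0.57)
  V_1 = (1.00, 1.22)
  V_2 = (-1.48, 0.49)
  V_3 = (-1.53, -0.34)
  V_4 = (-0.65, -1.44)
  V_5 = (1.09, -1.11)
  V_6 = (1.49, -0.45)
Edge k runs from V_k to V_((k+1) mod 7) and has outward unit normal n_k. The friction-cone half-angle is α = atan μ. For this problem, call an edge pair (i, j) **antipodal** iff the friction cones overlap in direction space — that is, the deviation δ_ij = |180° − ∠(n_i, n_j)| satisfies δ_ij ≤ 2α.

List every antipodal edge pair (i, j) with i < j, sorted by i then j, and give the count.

α = atan 0.3 = 16.70°;  2α = 33.40°
n_0 = (+0.8163, +0.5777)
n_1 = (-0.2824, +0.9593)
n_2 = (-0.9982, +0.0601)
n_3 = (-0.7809, -0.6247)
n_4 = (+0.1863, -0.9825)
n_5 = (+0.8552, -0.5183)
n_6 = (+0.9996, +0.0294)
  (0,1): δ = 108.88°  ·
  (0,2): δ = 38.73°  ·
  (0,3): δ = 3.37°  ✓
  (0,4): δ = 65.45°  ·
  (0,5): δ = 113.49°  ·
  (0,6): δ = 146.40°  ·
  (1,2): δ = 109.85°  ·
  (1,3): δ = 67.74°  ·
  (1,4): δ = 5.66°  ✓
  (1,5): δ = 42.38°  ·
  (1,6): δ = 75.28°  ·
  (2,3): δ = 137.89°  ·
  (2,4): δ = 75.81°  ·
  (2,5): δ = 27.77°  ✓
  (2,6): δ = 5.13°  ✓
  (3,4): δ = 117.92°  ·
  (3,5): δ = 69.88°  ·
  (3,6): δ = 36.98°  ·
  (4,5): δ = 131.96°  ·
  (4,6): δ = 99.05°  ·
  (5,6): δ = 147.10°  ·
antipodal pairs: 4

count = 4; pairs: (0,3), (1,4), (2,5), (2,6)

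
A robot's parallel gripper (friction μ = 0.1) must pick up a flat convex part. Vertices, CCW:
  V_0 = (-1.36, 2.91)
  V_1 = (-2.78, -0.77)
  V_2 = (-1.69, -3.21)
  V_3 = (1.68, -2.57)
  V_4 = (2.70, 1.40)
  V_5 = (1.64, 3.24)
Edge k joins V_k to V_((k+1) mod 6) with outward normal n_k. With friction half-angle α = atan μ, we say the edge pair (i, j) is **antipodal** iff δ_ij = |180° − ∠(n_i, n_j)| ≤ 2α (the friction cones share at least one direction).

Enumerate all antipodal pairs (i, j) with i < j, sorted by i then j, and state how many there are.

count = 3; pairs: (0,3), (1,4), (2,5)

α = atan 0.1 = 5.71°;  2α = 11.42°
n_0 = (-0.9330, +0.3600)
n_1 = (-0.9130, -0.4079)
n_2 = (+0.1866, -0.9824)
n_3 = (+0.9685, -0.2488)
n_4 = (+0.8665, +0.4992)
n_5 = (-0.1093, +0.9940)
  (0,1): δ = 134.83°  ·
  (0,2): δ = 58.15°  ·
  (0,3): δ = 6.69°  ✓
  (0,4): δ = 51.05°  ·
  (0,5): δ = 117.38°  ·
  (1,2): δ = 103.32°  ·
  (1,3): δ = 38.48°  ·
  (1,4): δ = 5.87°  ✓
  (1,5): δ = 72.21°  ·
  (2,3): δ = 115.16°  ·
  (2,4): δ = 70.81°  ·
  (2,5): δ = 4.48°  ✓
  (3,4): δ = 135.65°  ·
  (3,5): δ = 69.31°  ·
  (4,5): δ = 113.67°  ·
antipodal pairs: 3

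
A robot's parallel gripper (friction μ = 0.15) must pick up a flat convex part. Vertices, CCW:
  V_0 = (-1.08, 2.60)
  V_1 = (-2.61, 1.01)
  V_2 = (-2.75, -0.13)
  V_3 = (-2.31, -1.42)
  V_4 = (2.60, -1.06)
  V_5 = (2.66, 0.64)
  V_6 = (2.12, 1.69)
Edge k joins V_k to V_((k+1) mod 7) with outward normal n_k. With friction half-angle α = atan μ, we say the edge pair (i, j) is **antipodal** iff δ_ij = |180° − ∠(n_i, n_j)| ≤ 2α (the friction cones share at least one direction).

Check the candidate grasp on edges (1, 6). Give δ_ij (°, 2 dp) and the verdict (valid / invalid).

δ = 81.13°, invalid

α = atan 0.15 = 8.53°;  2α = 17.06°
edge 1: e_1 = (-0.14, -1.14);  n_1 = (-0.9925, +0.1219)
edge 6: e_6 = (-3.20, +0.91);  n_6 = (+0.2735, +0.9619)
∠(n_1, n_6) = 98.87°
δ = |180° − 98.87°| = 81.13°
81.13° > 2α = 17.06°  →  invalid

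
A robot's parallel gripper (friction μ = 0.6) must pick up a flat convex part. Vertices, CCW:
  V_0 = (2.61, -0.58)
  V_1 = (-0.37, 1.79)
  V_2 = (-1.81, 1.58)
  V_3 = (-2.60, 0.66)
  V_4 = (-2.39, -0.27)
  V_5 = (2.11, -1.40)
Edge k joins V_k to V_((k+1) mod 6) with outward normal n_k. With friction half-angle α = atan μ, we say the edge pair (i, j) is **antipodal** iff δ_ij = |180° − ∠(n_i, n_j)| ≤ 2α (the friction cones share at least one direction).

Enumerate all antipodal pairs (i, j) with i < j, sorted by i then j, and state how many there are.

α = atan 0.6 = 30.96°;  2α = 61.93°
n_0 = (+0.6225, +0.7827)
n_1 = (-0.1443, +0.9895)
n_2 = (-0.7587, +0.6515)
n_3 = (-0.9754, -0.2203)
n_4 = (-0.2435, -0.9699)
n_5 = (+0.8538, -0.5206)
  (0,1): δ = 133.21°  ·
  (0,2): δ = 92.16°  ·
  (0,3): δ = 38.78°  ✓
  (0,4): δ = 24.40°  ✓
  (0,5): δ = 97.12°  ·
  (1,2): δ = 138.95°  ·
  (1,3): δ = 85.57°  ·
  (1,4): δ = 22.39°  ✓
  (1,5): δ = 50.33°  ✓
  (2,3): δ = 126.62°  ·
  (2,4): δ = 63.44°  ·
  (2,5): δ = 9.28°  ✓
  (3,4): δ = 116.82°  ·
  (3,5): δ = 44.10°  ✓
  (4,5): δ = 107.28°  ·
antipodal pairs: 6

count = 6; pairs: (0,3), (0,4), (1,4), (1,5), (2,5), (3,5)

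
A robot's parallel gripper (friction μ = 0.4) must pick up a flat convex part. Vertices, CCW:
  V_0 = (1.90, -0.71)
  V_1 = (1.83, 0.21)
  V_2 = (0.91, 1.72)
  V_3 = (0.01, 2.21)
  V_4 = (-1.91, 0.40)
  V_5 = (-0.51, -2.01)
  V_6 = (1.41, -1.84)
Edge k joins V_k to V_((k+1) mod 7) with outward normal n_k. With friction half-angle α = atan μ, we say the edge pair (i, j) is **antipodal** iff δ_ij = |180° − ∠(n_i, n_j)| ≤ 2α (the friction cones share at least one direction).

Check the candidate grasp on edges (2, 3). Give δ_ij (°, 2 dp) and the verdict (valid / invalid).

α = atan 0.4 = 21.80°;  2α = 43.60°
edge 2: e_2 = (-0.90, +0.49);  n_2 = (+0.4782, +0.8783)
edge 3: e_3 = (-1.92, -1.81);  n_3 = (-0.6860, +0.7276)
∠(n_2, n_3) = 71.88°
δ = |180° − 71.88°| = 108.12°
108.12° > 2α = 43.60°  →  invalid

δ = 108.12°, invalid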